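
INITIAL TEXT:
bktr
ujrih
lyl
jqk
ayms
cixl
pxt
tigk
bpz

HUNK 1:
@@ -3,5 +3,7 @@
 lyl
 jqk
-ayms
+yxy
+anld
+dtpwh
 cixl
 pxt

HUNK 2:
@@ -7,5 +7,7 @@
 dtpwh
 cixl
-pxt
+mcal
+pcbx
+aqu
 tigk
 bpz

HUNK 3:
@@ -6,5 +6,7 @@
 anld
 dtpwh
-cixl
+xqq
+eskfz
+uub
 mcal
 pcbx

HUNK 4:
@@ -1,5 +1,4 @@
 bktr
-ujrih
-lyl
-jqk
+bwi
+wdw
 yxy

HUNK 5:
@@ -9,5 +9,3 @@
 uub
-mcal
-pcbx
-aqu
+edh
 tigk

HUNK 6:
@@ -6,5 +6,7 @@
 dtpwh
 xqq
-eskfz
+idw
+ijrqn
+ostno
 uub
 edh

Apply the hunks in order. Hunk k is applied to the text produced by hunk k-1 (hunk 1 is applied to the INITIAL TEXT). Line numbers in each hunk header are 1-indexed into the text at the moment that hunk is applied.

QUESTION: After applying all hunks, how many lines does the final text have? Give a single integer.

Hunk 1: at line 3 remove [ayms] add [yxy,anld,dtpwh] -> 11 lines: bktr ujrih lyl jqk yxy anld dtpwh cixl pxt tigk bpz
Hunk 2: at line 7 remove [pxt] add [mcal,pcbx,aqu] -> 13 lines: bktr ujrih lyl jqk yxy anld dtpwh cixl mcal pcbx aqu tigk bpz
Hunk 3: at line 6 remove [cixl] add [xqq,eskfz,uub] -> 15 lines: bktr ujrih lyl jqk yxy anld dtpwh xqq eskfz uub mcal pcbx aqu tigk bpz
Hunk 4: at line 1 remove [ujrih,lyl,jqk] add [bwi,wdw] -> 14 lines: bktr bwi wdw yxy anld dtpwh xqq eskfz uub mcal pcbx aqu tigk bpz
Hunk 5: at line 9 remove [mcal,pcbx,aqu] add [edh] -> 12 lines: bktr bwi wdw yxy anld dtpwh xqq eskfz uub edh tigk bpz
Hunk 6: at line 6 remove [eskfz] add [idw,ijrqn,ostno] -> 14 lines: bktr bwi wdw yxy anld dtpwh xqq idw ijrqn ostno uub edh tigk bpz
Final line count: 14

Answer: 14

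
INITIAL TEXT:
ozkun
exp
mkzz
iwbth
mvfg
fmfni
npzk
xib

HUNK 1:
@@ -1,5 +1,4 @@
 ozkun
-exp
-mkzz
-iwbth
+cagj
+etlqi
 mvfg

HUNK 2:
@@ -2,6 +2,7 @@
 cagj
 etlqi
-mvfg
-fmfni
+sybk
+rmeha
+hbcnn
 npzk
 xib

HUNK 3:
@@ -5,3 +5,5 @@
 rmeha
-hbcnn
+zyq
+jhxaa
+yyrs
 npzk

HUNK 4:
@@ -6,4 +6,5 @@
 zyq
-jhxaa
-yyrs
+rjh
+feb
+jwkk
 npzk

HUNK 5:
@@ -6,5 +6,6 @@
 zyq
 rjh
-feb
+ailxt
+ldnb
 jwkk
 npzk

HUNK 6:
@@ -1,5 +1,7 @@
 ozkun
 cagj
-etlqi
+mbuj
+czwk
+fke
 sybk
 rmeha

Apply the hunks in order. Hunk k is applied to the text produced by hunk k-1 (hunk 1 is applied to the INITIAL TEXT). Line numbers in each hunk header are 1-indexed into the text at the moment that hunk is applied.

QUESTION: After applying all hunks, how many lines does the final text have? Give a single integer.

Answer: 14

Derivation:
Hunk 1: at line 1 remove [exp,mkzz,iwbth] add [cagj,etlqi] -> 7 lines: ozkun cagj etlqi mvfg fmfni npzk xib
Hunk 2: at line 2 remove [mvfg,fmfni] add [sybk,rmeha,hbcnn] -> 8 lines: ozkun cagj etlqi sybk rmeha hbcnn npzk xib
Hunk 3: at line 5 remove [hbcnn] add [zyq,jhxaa,yyrs] -> 10 lines: ozkun cagj etlqi sybk rmeha zyq jhxaa yyrs npzk xib
Hunk 4: at line 6 remove [jhxaa,yyrs] add [rjh,feb,jwkk] -> 11 lines: ozkun cagj etlqi sybk rmeha zyq rjh feb jwkk npzk xib
Hunk 5: at line 6 remove [feb] add [ailxt,ldnb] -> 12 lines: ozkun cagj etlqi sybk rmeha zyq rjh ailxt ldnb jwkk npzk xib
Hunk 6: at line 1 remove [etlqi] add [mbuj,czwk,fke] -> 14 lines: ozkun cagj mbuj czwk fke sybk rmeha zyq rjh ailxt ldnb jwkk npzk xib
Final line count: 14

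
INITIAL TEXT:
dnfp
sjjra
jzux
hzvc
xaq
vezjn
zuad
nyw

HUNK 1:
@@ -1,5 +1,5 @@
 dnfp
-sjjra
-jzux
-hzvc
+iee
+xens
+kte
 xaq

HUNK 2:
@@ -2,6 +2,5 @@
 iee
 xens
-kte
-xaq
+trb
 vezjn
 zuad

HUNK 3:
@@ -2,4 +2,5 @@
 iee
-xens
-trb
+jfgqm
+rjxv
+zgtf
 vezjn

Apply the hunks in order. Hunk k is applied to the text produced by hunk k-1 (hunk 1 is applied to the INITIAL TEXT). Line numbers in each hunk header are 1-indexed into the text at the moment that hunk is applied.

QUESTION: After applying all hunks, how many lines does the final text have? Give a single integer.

Answer: 8

Derivation:
Hunk 1: at line 1 remove [sjjra,jzux,hzvc] add [iee,xens,kte] -> 8 lines: dnfp iee xens kte xaq vezjn zuad nyw
Hunk 2: at line 2 remove [kte,xaq] add [trb] -> 7 lines: dnfp iee xens trb vezjn zuad nyw
Hunk 3: at line 2 remove [xens,trb] add [jfgqm,rjxv,zgtf] -> 8 lines: dnfp iee jfgqm rjxv zgtf vezjn zuad nyw
Final line count: 8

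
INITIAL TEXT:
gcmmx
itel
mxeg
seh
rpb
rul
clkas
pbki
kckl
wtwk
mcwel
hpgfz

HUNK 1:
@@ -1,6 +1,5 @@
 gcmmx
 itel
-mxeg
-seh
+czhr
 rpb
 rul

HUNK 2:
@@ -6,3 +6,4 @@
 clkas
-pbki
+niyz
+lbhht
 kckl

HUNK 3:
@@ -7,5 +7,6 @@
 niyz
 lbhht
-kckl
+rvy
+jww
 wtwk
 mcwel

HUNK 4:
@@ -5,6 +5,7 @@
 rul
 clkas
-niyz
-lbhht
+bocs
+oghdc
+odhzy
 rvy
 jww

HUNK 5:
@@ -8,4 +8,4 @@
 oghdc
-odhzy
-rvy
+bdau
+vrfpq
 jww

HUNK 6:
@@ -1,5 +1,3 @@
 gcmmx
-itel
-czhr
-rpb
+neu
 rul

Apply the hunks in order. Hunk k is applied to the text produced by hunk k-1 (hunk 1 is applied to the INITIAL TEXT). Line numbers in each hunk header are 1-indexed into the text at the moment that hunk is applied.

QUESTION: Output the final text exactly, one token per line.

Hunk 1: at line 1 remove [mxeg,seh] add [czhr] -> 11 lines: gcmmx itel czhr rpb rul clkas pbki kckl wtwk mcwel hpgfz
Hunk 2: at line 6 remove [pbki] add [niyz,lbhht] -> 12 lines: gcmmx itel czhr rpb rul clkas niyz lbhht kckl wtwk mcwel hpgfz
Hunk 3: at line 7 remove [kckl] add [rvy,jww] -> 13 lines: gcmmx itel czhr rpb rul clkas niyz lbhht rvy jww wtwk mcwel hpgfz
Hunk 4: at line 5 remove [niyz,lbhht] add [bocs,oghdc,odhzy] -> 14 lines: gcmmx itel czhr rpb rul clkas bocs oghdc odhzy rvy jww wtwk mcwel hpgfz
Hunk 5: at line 8 remove [odhzy,rvy] add [bdau,vrfpq] -> 14 lines: gcmmx itel czhr rpb rul clkas bocs oghdc bdau vrfpq jww wtwk mcwel hpgfz
Hunk 6: at line 1 remove [itel,czhr,rpb] add [neu] -> 12 lines: gcmmx neu rul clkas bocs oghdc bdau vrfpq jww wtwk mcwel hpgfz

Answer: gcmmx
neu
rul
clkas
bocs
oghdc
bdau
vrfpq
jww
wtwk
mcwel
hpgfz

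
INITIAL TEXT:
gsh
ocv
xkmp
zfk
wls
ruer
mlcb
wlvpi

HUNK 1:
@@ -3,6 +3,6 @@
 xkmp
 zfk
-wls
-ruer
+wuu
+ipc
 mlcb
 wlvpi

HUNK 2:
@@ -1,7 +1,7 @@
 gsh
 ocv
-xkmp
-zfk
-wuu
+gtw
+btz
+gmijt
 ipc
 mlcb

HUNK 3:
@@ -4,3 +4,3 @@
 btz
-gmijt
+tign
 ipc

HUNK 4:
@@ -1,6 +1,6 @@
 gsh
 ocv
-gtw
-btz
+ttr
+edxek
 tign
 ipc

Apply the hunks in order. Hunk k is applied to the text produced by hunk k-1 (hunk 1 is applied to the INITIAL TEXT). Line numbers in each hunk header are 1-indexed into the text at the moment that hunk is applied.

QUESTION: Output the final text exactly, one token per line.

Answer: gsh
ocv
ttr
edxek
tign
ipc
mlcb
wlvpi

Derivation:
Hunk 1: at line 3 remove [wls,ruer] add [wuu,ipc] -> 8 lines: gsh ocv xkmp zfk wuu ipc mlcb wlvpi
Hunk 2: at line 1 remove [xkmp,zfk,wuu] add [gtw,btz,gmijt] -> 8 lines: gsh ocv gtw btz gmijt ipc mlcb wlvpi
Hunk 3: at line 4 remove [gmijt] add [tign] -> 8 lines: gsh ocv gtw btz tign ipc mlcb wlvpi
Hunk 4: at line 1 remove [gtw,btz] add [ttr,edxek] -> 8 lines: gsh ocv ttr edxek tign ipc mlcb wlvpi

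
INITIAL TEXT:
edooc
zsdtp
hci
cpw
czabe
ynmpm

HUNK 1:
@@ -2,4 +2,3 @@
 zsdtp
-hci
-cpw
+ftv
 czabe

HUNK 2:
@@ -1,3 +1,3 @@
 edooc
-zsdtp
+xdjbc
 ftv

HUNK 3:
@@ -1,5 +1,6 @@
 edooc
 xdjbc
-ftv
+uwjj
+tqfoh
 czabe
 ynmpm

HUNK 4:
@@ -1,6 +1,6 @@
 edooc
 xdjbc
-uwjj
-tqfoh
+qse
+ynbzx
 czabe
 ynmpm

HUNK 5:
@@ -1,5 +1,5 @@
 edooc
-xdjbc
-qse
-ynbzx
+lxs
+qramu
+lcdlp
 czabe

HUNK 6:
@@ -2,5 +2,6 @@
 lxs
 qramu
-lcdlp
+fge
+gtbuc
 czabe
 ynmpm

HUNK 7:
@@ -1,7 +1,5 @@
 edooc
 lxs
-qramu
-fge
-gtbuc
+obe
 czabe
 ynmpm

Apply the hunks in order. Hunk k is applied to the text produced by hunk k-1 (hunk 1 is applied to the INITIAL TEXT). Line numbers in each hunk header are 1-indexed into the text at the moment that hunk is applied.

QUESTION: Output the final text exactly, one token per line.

Answer: edooc
lxs
obe
czabe
ynmpm

Derivation:
Hunk 1: at line 2 remove [hci,cpw] add [ftv] -> 5 lines: edooc zsdtp ftv czabe ynmpm
Hunk 2: at line 1 remove [zsdtp] add [xdjbc] -> 5 lines: edooc xdjbc ftv czabe ynmpm
Hunk 3: at line 1 remove [ftv] add [uwjj,tqfoh] -> 6 lines: edooc xdjbc uwjj tqfoh czabe ynmpm
Hunk 4: at line 1 remove [uwjj,tqfoh] add [qse,ynbzx] -> 6 lines: edooc xdjbc qse ynbzx czabe ynmpm
Hunk 5: at line 1 remove [xdjbc,qse,ynbzx] add [lxs,qramu,lcdlp] -> 6 lines: edooc lxs qramu lcdlp czabe ynmpm
Hunk 6: at line 2 remove [lcdlp] add [fge,gtbuc] -> 7 lines: edooc lxs qramu fge gtbuc czabe ynmpm
Hunk 7: at line 1 remove [qramu,fge,gtbuc] add [obe] -> 5 lines: edooc lxs obe czabe ynmpm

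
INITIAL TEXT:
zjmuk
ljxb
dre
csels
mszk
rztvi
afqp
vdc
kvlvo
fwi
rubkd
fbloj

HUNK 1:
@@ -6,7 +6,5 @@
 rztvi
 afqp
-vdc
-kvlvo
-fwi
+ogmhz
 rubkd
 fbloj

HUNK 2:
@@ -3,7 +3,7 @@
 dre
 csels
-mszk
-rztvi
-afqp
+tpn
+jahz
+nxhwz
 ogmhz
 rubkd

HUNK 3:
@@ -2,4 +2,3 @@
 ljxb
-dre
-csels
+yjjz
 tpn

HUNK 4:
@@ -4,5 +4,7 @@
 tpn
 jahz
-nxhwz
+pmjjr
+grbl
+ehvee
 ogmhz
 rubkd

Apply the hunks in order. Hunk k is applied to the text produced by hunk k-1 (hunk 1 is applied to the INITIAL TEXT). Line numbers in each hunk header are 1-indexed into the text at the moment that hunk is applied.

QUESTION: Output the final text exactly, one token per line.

Answer: zjmuk
ljxb
yjjz
tpn
jahz
pmjjr
grbl
ehvee
ogmhz
rubkd
fbloj

Derivation:
Hunk 1: at line 6 remove [vdc,kvlvo,fwi] add [ogmhz] -> 10 lines: zjmuk ljxb dre csels mszk rztvi afqp ogmhz rubkd fbloj
Hunk 2: at line 3 remove [mszk,rztvi,afqp] add [tpn,jahz,nxhwz] -> 10 lines: zjmuk ljxb dre csels tpn jahz nxhwz ogmhz rubkd fbloj
Hunk 3: at line 2 remove [dre,csels] add [yjjz] -> 9 lines: zjmuk ljxb yjjz tpn jahz nxhwz ogmhz rubkd fbloj
Hunk 4: at line 4 remove [nxhwz] add [pmjjr,grbl,ehvee] -> 11 lines: zjmuk ljxb yjjz tpn jahz pmjjr grbl ehvee ogmhz rubkd fbloj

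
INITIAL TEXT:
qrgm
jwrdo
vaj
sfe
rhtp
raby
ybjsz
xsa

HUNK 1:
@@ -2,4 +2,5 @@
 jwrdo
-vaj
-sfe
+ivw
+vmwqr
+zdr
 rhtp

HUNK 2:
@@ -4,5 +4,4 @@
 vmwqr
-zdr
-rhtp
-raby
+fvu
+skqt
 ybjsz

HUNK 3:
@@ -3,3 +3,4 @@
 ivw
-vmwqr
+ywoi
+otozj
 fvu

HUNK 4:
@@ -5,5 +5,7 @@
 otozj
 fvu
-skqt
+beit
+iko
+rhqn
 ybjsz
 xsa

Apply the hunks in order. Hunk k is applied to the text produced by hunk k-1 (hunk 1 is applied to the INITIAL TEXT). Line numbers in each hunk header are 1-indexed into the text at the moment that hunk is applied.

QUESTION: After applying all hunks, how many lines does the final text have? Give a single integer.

Hunk 1: at line 2 remove [vaj,sfe] add [ivw,vmwqr,zdr] -> 9 lines: qrgm jwrdo ivw vmwqr zdr rhtp raby ybjsz xsa
Hunk 2: at line 4 remove [zdr,rhtp,raby] add [fvu,skqt] -> 8 lines: qrgm jwrdo ivw vmwqr fvu skqt ybjsz xsa
Hunk 3: at line 3 remove [vmwqr] add [ywoi,otozj] -> 9 lines: qrgm jwrdo ivw ywoi otozj fvu skqt ybjsz xsa
Hunk 4: at line 5 remove [skqt] add [beit,iko,rhqn] -> 11 lines: qrgm jwrdo ivw ywoi otozj fvu beit iko rhqn ybjsz xsa
Final line count: 11

Answer: 11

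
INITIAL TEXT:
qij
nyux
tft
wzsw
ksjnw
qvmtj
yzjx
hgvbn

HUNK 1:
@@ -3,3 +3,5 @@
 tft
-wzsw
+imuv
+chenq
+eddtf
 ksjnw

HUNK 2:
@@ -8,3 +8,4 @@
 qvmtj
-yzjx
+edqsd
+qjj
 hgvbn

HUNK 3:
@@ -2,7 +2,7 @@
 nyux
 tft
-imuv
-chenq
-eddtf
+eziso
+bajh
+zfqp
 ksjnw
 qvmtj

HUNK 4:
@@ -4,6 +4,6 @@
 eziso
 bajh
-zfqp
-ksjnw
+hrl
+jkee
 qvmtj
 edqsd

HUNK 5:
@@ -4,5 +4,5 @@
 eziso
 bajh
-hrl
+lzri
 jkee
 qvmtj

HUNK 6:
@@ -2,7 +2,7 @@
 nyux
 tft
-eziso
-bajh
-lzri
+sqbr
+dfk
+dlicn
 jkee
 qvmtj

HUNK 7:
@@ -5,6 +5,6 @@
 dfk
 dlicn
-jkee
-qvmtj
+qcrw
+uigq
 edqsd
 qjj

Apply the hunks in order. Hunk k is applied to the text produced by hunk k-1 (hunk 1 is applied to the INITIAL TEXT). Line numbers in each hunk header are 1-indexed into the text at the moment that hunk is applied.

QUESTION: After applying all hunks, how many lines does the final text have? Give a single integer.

Answer: 11

Derivation:
Hunk 1: at line 3 remove [wzsw] add [imuv,chenq,eddtf] -> 10 lines: qij nyux tft imuv chenq eddtf ksjnw qvmtj yzjx hgvbn
Hunk 2: at line 8 remove [yzjx] add [edqsd,qjj] -> 11 lines: qij nyux tft imuv chenq eddtf ksjnw qvmtj edqsd qjj hgvbn
Hunk 3: at line 2 remove [imuv,chenq,eddtf] add [eziso,bajh,zfqp] -> 11 lines: qij nyux tft eziso bajh zfqp ksjnw qvmtj edqsd qjj hgvbn
Hunk 4: at line 4 remove [zfqp,ksjnw] add [hrl,jkee] -> 11 lines: qij nyux tft eziso bajh hrl jkee qvmtj edqsd qjj hgvbn
Hunk 5: at line 4 remove [hrl] add [lzri] -> 11 lines: qij nyux tft eziso bajh lzri jkee qvmtj edqsd qjj hgvbn
Hunk 6: at line 2 remove [eziso,bajh,lzri] add [sqbr,dfk,dlicn] -> 11 lines: qij nyux tft sqbr dfk dlicn jkee qvmtj edqsd qjj hgvbn
Hunk 7: at line 5 remove [jkee,qvmtj] add [qcrw,uigq] -> 11 lines: qij nyux tft sqbr dfk dlicn qcrw uigq edqsd qjj hgvbn
Final line count: 11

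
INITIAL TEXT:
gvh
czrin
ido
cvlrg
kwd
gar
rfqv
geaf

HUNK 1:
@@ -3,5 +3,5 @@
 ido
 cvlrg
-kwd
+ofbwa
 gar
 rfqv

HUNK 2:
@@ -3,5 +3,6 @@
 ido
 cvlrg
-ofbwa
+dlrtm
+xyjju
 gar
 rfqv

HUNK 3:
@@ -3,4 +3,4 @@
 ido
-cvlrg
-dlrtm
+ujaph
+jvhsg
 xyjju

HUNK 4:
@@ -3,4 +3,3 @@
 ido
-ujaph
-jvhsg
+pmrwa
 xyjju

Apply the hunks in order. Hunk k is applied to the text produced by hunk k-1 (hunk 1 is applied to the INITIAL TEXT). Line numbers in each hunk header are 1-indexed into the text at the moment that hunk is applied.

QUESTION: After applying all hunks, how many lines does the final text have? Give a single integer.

Answer: 8

Derivation:
Hunk 1: at line 3 remove [kwd] add [ofbwa] -> 8 lines: gvh czrin ido cvlrg ofbwa gar rfqv geaf
Hunk 2: at line 3 remove [ofbwa] add [dlrtm,xyjju] -> 9 lines: gvh czrin ido cvlrg dlrtm xyjju gar rfqv geaf
Hunk 3: at line 3 remove [cvlrg,dlrtm] add [ujaph,jvhsg] -> 9 lines: gvh czrin ido ujaph jvhsg xyjju gar rfqv geaf
Hunk 4: at line 3 remove [ujaph,jvhsg] add [pmrwa] -> 8 lines: gvh czrin ido pmrwa xyjju gar rfqv geaf
Final line count: 8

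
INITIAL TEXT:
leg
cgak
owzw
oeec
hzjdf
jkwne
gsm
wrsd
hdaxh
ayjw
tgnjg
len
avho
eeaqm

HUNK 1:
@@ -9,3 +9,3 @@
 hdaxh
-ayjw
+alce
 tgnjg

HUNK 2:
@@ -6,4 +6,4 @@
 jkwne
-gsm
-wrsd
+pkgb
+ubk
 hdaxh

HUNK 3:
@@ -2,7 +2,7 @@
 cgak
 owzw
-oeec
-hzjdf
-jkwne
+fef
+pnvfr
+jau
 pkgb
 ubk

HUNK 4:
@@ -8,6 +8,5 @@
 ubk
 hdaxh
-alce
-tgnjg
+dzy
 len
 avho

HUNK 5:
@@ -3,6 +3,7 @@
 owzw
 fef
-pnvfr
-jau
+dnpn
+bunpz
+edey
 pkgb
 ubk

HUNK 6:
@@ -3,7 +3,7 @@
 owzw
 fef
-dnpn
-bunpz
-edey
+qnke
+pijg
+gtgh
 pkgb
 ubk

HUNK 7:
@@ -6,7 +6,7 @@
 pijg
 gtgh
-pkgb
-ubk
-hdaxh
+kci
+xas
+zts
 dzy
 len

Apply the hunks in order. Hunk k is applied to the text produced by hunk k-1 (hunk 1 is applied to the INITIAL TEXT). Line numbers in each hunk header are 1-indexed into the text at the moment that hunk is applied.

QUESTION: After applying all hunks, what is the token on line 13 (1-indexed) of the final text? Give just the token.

Hunk 1: at line 9 remove [ayjw] add [alce] -> 14 lines: leg cgak owzw oeec hzjdf jkwne gsm wrsd hdaxh alce tgnjg len avho eeaqm
Hunk 2: at line 6 remove [gsm,wrsd] add [pkgb,ubk] -> 14 lines: leg cgak owzw oeec hzjdf jkwne pkgb ubk hdaxh alce tgnjg len avho eeaqm
Hunk 3: at line 2 remove [oeec,hzjdf,jkwne] add [fef,pnvfr,jau] -> 14 lines: leg cgak owzw fef pnvfr jau pkgb ubk hdaxh alce tgnjg len avho eeaqm
Hunk 4: at line 8 remove [alce,tgnjg] add [dzy] -> 13 lines: leg cgak owzw fef pnvfr jau pkgb ubk hdaxh dzy len avho eeaqm
Hunk 5: at line 3 remove [pnvfr,jau] add [dnpn,bunpz,edey] -> 14 lines: leg cgak owzw fef dnpn bunpz edey pkgb ubk hdaxh dzy len avho eeaqm
Hunk 6: at line 3 remove [dnpn,bunpz,edey] add [qnke,pijg,gtgh] -> 14 lines: leg cgak owzw fef qnke pijg gtgh pkgb ubk hdaxh dzy len avho eeaqm
Hunk 7: at line 6 remove [pkgb,ubk,hdaxh] add [kci,xas,zts] -> 14 lines: leg cgak owzw fef qnke pijg gtgh kci xas zts dzy len avho eeaqm
Final line 13: avho

Answer: avho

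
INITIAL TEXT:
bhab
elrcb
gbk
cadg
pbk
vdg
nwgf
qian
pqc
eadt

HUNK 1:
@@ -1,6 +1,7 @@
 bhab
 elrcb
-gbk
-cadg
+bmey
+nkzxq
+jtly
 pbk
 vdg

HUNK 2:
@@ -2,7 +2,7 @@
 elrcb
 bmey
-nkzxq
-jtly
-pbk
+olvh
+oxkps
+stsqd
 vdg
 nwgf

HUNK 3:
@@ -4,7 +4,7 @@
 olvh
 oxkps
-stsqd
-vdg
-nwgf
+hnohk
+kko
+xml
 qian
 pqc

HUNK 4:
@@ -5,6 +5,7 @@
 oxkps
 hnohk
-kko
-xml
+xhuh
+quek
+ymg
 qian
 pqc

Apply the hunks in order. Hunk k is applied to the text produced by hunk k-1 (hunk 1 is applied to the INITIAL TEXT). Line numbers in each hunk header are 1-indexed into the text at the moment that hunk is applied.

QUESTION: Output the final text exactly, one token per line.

Hunk 1: at line 1 remove [gbk,cadg] add [bmey,nkzxq,jtly] -> 11 lines: bhab elrcb bmey nkzxq jtly pbk vdg nwgf qian pqc eadt
Hunk 2: at line 2 remove [nkzxq,jtly,pbk] add [olvh,oxkps,stsqd] -> 11 lines: bhab elrcb bmey olvh oxkps stsqd vdg nwgf qian pqc eadt
Hunk 3: at line 4 remove [stsqd,vdg,nwgf] add [hnohk,kko,xml] -> 11 lines: bhab elrcb bmey olvh oxkps hnohk kko xml qian pqc eadt
Hunk 4: at line 5 remove [kko,xml] add [xhuh,quek,ymg] -> 12 lines: bhab elrcb bmey olvh oxkps hnohk xhuh quek ymg qian pqc eadt

Answer: bhab
elrcb
bmey
olvh
oxkps
hnohk
xhuh
quek
ymg
qian
pqc
eadt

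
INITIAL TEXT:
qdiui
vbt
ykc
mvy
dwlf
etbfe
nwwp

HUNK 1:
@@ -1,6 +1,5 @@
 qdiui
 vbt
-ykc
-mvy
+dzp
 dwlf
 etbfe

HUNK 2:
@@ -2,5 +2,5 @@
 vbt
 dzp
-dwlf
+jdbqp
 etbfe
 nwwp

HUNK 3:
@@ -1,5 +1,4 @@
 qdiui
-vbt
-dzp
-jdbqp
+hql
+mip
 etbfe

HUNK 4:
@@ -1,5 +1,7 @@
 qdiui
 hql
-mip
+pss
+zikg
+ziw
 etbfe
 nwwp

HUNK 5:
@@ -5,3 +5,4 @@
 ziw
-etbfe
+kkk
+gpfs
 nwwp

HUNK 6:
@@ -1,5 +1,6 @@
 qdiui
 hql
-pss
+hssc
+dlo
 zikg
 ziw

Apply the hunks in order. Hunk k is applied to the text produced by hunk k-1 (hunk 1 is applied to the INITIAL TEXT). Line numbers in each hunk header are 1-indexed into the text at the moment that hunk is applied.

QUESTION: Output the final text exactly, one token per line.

Hunk 1: at line 1 remove [ykc,mvy] add [dzp] -> 6 lines: qdiui vbt dzp dwlf etbfe nwwp
Hunk 2: at line 2 remove [dwlf] add [jdbqp] -> 6 lines: qdiui vbt dzp jdbqp etbfe nwwp
Hunk 3: at line 1 remove [vbt,dzp,jdbqp] add [hql,mip] -> 5 lines: qdiui hql mip etbfe nwwp
Hunk 4: at line 1 remove [mip] add [pss,zikg,ziw] -> 7 lines: qdiui hql pss zikg ziw etbfe nwwp
Hunk 5: at line 5 remove [etbfe] add [kkk,gpfs] -> 8 lines: qdiui hql pss zikg ziw kkk gpfs nwwp
Hunk 6: at line 1 remove [pss] add [hssc,dlo] -> 9 lines: qdiui hql hssc dlo zikg ziw kkk gpfs nwwp

Answer: qdiui
hql
hssc
dlo
zikg
ziw
kkk
gpfs
nwwp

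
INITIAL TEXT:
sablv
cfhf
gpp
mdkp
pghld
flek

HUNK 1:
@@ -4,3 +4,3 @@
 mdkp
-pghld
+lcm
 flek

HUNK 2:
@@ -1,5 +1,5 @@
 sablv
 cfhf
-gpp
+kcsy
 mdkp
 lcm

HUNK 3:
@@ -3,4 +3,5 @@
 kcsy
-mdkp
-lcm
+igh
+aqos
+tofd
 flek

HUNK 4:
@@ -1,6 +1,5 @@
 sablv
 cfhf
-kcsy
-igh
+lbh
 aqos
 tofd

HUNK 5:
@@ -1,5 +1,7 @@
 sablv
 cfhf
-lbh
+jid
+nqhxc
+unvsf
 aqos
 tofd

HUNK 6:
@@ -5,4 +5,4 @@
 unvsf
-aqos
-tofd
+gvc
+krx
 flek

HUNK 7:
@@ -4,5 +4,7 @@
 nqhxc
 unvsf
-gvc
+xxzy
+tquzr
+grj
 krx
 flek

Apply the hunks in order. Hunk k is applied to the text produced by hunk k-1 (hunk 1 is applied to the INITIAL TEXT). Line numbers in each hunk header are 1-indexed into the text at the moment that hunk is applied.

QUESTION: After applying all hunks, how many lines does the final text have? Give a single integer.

Answer: 10

Derivation:
Hunk 1: at line 4 remove [pghld] add [lcm] -> 6 lines: sablv cfhf gpp mdkp lcm flek
Hunk 2: at line 1 remove [gpp] add [kcsy] -> 6 lines: sablv cfhf kcsy mdkp lcm flek
Hunk 3: at line 3 remove [mdkp,lcm] add [igh,aqos,tofd] -> 7 lines: sablv cfhf kcsy igh aqos tofd flek
Hunk 4: at line 1 remove [kcsy,igh] add [lbh] -> 6 lines: sablv cfhf lbh aqos tofd flek
Hunk 5: at line 1 remove [lbh] add [jid,nqhxc,unvsf] -> 8 lines: sablv cfhf jid nqhxc unvsf aqos tofd flek
Hunk 6: at line 5 remove [aqos,tofd] add [gvc,krx] -> 8 lines: sablv cfhf jid nqhxc unvsf gvc krx flek
Hunk 7: at line 4 remove [gvc] add [xxzy,tquzr,grj] -> 10 lines: sablv cfhf jid nqhxc unvsf xxzy tquzr grj krx flek
Final line count: 10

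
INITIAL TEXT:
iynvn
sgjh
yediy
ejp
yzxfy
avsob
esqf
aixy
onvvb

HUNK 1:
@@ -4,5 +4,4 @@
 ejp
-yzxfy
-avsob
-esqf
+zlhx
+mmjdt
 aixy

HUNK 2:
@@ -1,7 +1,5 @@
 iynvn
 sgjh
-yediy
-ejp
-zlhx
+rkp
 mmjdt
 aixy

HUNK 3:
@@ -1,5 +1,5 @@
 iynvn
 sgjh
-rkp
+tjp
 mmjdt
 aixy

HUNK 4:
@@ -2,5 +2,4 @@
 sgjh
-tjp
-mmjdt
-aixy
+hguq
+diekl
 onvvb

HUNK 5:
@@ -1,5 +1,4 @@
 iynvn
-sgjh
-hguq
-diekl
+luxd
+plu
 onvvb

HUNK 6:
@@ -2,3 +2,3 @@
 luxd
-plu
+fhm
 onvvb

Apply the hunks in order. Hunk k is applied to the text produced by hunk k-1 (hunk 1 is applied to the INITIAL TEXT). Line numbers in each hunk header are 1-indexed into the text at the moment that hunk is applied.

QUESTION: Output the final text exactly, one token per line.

Answer: iynvn
luxd
fhm
onvvb

Derivation:
Hunk 1: at line 4 remove [yzxfy,avsob,esqf] add [zlhx,mmjdt] -> 8 lines: iynvn sgjh yediy ejp zlhx mmjdt aixy onvvb
Hunk 2: at line 1 remove [yediy,ejp,zlhx] add [rkp] -> 6 lines: iynvn sgjh rkp mmjdt aixy onvvb
Hunk 3: at line 1 remove [rkp] add [tjp] -> 6 lines: iynvn sgjh tjp mmjdt aixy onvvb
Hunk 4: at line 2 remove [tjp,mmjdt,aixy] add [hguq,diekl] -> 5 lines: iynvn sgjh hguq diekl onvvb
Hunk 5: at line 1 remove [sgjh,hguq,diekl] add [luxd,plu] -> 4 lines: iynvn luxd plu onvvb
Hunk 6: at line 2 remove [plu] add [fhm] -> 4 lines: iynvn luxd fhm onvvb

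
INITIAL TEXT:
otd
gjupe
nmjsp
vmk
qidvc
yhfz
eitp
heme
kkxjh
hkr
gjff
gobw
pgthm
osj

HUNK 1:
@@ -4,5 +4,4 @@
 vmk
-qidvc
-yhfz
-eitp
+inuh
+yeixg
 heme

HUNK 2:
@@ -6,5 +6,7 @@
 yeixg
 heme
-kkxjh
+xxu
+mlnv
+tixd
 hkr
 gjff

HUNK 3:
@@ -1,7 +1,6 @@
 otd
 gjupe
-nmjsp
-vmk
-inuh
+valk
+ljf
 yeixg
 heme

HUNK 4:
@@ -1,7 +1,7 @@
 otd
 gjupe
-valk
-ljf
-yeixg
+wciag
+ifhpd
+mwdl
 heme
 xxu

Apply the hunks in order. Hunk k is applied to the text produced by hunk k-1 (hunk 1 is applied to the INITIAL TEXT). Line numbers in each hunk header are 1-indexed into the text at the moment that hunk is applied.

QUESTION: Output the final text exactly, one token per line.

Answer: otd
gjupe
wciag
ifhpd
mwdl
heme
xxu
mlnv
tixd
hkr
gjff
gobw
pgthm
osj

Derivation:
Hunk 1: at line 4 remove [qidvc,yhfz,eitp] add [inuh,yeixg] -> 13 lines: otd gjupe nmjsp vmk inuh yeixg heme kkxjh hkr gjff gobw pgthm osj
Hunk 2: at line 6 remove [kkxjh] add [xxu,mlnv,tixd] -> 15 lines: otd gjupe nmjsp vmk inuh yeixg heme xxu mlnv tixd hkr gjff gobw pgthm osj
Hunk 3: at line 1 remove [nmjsp,vmk,inuh] add [valk,ljf] -> 14 lines: otd gjupe valk ljf yeixg heme xxu mlnv tixd hkr gjff gobw pgthm osj
Hunk 4: at line 1 remove [valk,ljf,yeixg] add [wciag,ifhpd,mwdl] -> 14 lines: otd gjupe wciag ifhpd mwdl heme xxu mlnv tixd hkr gjff gobw pgthm osj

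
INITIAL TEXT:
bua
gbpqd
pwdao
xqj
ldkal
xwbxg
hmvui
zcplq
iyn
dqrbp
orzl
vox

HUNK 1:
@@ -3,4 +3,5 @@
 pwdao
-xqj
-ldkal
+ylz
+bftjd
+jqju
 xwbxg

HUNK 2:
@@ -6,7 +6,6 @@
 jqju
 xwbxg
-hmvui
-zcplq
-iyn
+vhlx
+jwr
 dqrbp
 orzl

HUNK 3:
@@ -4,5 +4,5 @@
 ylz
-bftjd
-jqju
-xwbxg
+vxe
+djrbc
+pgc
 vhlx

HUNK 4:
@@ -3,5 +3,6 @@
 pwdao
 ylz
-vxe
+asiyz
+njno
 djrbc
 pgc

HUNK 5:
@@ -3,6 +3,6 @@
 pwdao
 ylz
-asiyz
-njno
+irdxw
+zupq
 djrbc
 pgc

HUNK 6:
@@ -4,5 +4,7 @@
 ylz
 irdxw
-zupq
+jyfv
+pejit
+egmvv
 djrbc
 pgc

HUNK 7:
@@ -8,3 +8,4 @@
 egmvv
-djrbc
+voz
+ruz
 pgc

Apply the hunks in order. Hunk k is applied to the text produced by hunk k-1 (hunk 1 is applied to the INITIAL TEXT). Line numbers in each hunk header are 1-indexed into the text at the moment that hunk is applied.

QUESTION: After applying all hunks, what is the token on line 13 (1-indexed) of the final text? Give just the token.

Hunk 1: at line 3 remove [xqj,ldkal] add [ylz,bftjd,jqju] -> 13 lines: bua gbpqd pwdao ylz bftjd jqju xwbxg hmvui zcplq iyn dqrbp orzl vox
Hunk 2: at line 6 remove [hmvui,zcplq,iyn] add [vhlx,jwr] -> 12 lines: bua gbpqd pwdao ylz bftjd jqju xwbxg vhlx jwr dqrbp orzl vox
Hunk 3: at line 4 remove [bftjd,jqju,xwbxg] add [vxe,djrbc,pgc] -> 12 lines: bua gbpqd pwdao ylz vxe djrbc pgc vhlx jwr dqrbp orzl vox
Hunk 4: at line 3 remove [vxe] add [asiyz,njno] -> 13 lines: bua gbpqd pwdao ylz asiyz njno djrbc pgc vhlx jwr dqrbp orzl vox
Hunk 5: at line 3 remove [asiyz,njno] add [irdxw,zupq] -> 13 lines: bua gbpqd pwdao ylz irdxw zupq djrbc pgc vhlx jwr dqrbp orzl vox
Hunk 6: at line 4 remove [zupq] add [jyfv,pejit,egmvv] -> 15 lines: bua gbpqd pwdao ylz irdxw jyfv pejit egmvv djrbc pgc vhlx jwr dqrbp orzl vox
Hunk 7: at line 8 remove [djrbc] add [voz,ruz] -> 16 lines: bua gbpqd pwdao ylz irdxw jyfv pejit egmvv voz ruz pgc vhlx jwr dqrbp orzl vox
Final line 13: jwr

Answer: jwr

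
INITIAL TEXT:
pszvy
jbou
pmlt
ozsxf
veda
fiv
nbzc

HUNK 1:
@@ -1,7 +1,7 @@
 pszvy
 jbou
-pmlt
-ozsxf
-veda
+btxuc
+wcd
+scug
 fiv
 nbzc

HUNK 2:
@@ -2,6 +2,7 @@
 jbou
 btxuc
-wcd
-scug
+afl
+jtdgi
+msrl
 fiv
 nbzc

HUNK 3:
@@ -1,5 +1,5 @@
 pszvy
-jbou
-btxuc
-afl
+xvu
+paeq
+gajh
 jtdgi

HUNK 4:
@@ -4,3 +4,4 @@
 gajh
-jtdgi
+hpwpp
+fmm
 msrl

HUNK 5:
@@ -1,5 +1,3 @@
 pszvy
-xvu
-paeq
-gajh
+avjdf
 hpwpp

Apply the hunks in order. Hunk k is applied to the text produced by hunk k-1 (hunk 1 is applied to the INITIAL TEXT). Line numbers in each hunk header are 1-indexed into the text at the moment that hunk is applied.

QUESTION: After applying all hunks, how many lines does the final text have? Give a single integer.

Hunk 1: at line 1 remove [pmlt,ozsxf,veda] add [btxuc,wcd,scug] -> 7 lines: pszvy jbou btxuc wcd scug fiv nbzc
Hunk 2: at line 2 remove [wcd,scug] add [afl,jtdgi,msrl] -> 8 lines: pszvy jbou btxuc afl jtdgi msrl fiv nbzc
Hunk 3: at line 1 remove [jbou,btxuc,afl] add [xvu,paeq,gajh] -> 8 lines: pszvy xvu paeq gajh jtdgi msrl fiv nbzc
Hunk 4: at line 4 remove [jtdgi] add [hpwpp,fmm] -> 9 lines: pszvy xvu paeq gajh hpwpp fmm msrl fiv nbzc
Hunk 5: at line 1 remove [xvu,paeq,gajh] add [avjdf] -> 7 lines: pszvy avjdf hpwpp fmm msrl fiv nbzc
Final line count: 7

Answer: 7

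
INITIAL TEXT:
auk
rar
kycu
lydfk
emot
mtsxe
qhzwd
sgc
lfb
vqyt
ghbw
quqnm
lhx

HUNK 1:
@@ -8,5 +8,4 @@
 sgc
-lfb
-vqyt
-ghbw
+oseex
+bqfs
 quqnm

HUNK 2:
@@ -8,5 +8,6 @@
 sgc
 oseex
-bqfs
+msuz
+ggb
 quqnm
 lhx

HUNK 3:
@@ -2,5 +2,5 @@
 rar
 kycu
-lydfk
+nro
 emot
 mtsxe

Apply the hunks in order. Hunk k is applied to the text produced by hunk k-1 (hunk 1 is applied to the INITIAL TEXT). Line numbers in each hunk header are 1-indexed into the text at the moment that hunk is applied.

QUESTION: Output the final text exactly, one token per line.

Answer: auk
rar
kycu
nro
emot
mtsxe
qhzwd
sgc
oseex
msuz
ggb
quqnm
lhx

Derivation:
Hunk 1: at line 8 remove [lfb,vqyt,ghbw] add [oseex,bqfs] -> 12 lines: auk rar kycu lydfk emot mtsxe qhzwd sgc oseex bqfs quqnm lhx
Hunk 2: at line 8 remove [bqfs] add [msuz,ggb] -> 13 lines: auk rar kycu lydfk emot mtsxe qhzwd sgc oseex msuz ggb quqnm lhx
Hunk 3: at line 2 remove [lydfk] add [nro] -> 13 lines: auk rar kycu nro emot mtsxe qhzwd sgc oseex msuz ggb quqnm lhx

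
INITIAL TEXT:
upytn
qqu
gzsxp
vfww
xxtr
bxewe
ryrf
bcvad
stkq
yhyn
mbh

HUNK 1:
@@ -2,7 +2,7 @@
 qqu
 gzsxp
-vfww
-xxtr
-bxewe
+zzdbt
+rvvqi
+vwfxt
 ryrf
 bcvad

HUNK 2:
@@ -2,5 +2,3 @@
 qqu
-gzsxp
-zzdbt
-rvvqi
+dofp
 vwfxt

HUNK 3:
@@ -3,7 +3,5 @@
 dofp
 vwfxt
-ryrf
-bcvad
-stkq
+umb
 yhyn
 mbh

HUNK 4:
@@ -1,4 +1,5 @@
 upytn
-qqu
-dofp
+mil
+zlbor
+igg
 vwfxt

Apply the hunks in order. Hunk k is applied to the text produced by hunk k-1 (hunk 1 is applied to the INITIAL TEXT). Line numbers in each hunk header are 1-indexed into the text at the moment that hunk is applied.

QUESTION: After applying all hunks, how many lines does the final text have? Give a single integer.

Hunk 1: at line 2 remove [vfww,xxtr,bxewe] add [zzdbt,rvvqi,vwfxt] -> 11 lines: upytn qqu gzsxp zzdbt rvvqi vwfxt ryrf bcvad stkq yhyn mbh
Hunk 2: at line 2 remove [gzsxp,zzdbt,rvvqi] add [dofp] -> 9 lines: upytn qqu dofp vwfxt ryrf bcvad stkq yhyn mbh
Hunk 3: at line 3 remove [ryrf,bcvad,stkq] add [umb] -> 7 lines: upytn qqu dofp vwfxt umb yhyn mbh
Hunk 4: at line 1 remove [qqu,dofp] add [mil,zlbor,igg] -> 8 lines: upytn mil zlbor igg vwfxt umb yhyn mbh
Final line count: 8

Answer: 8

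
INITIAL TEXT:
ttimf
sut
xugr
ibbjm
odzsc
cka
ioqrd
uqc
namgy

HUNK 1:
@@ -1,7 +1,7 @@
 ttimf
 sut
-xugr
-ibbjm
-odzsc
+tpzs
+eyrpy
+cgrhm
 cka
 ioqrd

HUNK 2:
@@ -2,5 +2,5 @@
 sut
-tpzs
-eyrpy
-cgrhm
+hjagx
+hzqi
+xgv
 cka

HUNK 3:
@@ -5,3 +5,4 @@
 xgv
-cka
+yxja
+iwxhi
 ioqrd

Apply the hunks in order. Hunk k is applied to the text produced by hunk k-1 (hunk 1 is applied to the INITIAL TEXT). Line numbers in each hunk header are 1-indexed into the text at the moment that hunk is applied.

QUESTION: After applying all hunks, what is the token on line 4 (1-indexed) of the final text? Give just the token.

Hunk 1: at line 1 remove [xugr,ibbjm,odzsc] add [tpzs,eyrpy,cgrhm] -> 9 lines: ttimf sut tpzs eyrpy cgrhm cka ioqrd uqc namgy
Hunk 2: at line 2 remove [tpzs,eyrpy,cgrhm] add [hjagx,hzqi,xgv] -> 9 lines: ttimf sut hjagx hzqi xgv cka ioqrd uqc namgy
Hunk 3: at line 5 remove [cka] add [yxja,iwxhi] -> 10 lines: ttimf sut hjagx hzqi xgv yxja iwxhi ioqrd uqc namgy
Final line 4: hzqi

Answer: hzqi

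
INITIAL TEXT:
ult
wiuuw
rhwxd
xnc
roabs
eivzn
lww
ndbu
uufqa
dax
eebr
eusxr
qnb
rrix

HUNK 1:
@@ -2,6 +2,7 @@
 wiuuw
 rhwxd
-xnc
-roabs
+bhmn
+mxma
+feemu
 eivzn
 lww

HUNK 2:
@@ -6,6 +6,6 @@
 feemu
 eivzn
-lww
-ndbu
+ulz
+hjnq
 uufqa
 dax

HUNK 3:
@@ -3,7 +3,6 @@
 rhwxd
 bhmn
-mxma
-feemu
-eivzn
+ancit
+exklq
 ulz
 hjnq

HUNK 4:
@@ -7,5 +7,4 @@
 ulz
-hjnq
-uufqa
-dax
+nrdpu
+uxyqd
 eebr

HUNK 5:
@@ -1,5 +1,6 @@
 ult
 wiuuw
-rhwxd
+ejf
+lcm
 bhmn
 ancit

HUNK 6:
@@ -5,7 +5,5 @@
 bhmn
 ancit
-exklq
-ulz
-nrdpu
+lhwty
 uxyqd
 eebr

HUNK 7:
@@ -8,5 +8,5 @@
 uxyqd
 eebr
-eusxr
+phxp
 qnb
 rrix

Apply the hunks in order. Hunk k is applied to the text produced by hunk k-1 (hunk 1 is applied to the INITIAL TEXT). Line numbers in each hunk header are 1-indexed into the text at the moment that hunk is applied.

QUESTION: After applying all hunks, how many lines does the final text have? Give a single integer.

Answer: 12

Derivation:
Hunk 1: at line 2 remove [xnc,roabs] add [bhmn,mxma,feemu] -> 15 lines: ult wiuuw rhwxd bhmn mxma feemu eivzn lww ndbu uufqa dax eebr eusxr qnb rrix
Hunk 2: at line 6 remove [lww,ndbu] add [ulz,hjnq] -> 15 lines: ult wiuuw rhwxd bhmn mxma feemu eivzn ulz hjnq uufqa dax eebr eusxr qnb rrix
Hunk 3: at line 3 remove [mxma,feemu,eivzn] add [ancit,exklq] -> 14 lines: ult wiuuw rhwxd bhmn ancit exklq ulz hjnq uufqa dax eebr eusxr qnb rrix
Hunk 4: at line 7 remove [hjnq,uufqa,dax] add [nrdpu,uxyqd] -> 13 lines: ult wiuuw rhwxd bhmn ancit exklq ulz nrdpu uxyqd eebr eusxr qnb rrix
Hunk 5: at line 1 remove [rhwxd] add [ejf,lcm] -> 14 lines: ult wiuuw ejf lcm bhmn ancit exklq ulz nrdpu uxyqd eebr eusxr qnb rrix
Hunk 6: at line 5 remove [exklq,ulz,nrdpu] add [lhwty] -> 12 lines: ult wiuuw ejf lcm bhmn ancit lhwty uxyqd eebr eusxr qnb rrix
Hunk 7: at line 8 remove [eusxr] add [phxp] -> 12 lines: ult wiuuw ejf lcm bhmn ancit lhwty uxyqd eebr phxp qnb rrix
Final line count: 12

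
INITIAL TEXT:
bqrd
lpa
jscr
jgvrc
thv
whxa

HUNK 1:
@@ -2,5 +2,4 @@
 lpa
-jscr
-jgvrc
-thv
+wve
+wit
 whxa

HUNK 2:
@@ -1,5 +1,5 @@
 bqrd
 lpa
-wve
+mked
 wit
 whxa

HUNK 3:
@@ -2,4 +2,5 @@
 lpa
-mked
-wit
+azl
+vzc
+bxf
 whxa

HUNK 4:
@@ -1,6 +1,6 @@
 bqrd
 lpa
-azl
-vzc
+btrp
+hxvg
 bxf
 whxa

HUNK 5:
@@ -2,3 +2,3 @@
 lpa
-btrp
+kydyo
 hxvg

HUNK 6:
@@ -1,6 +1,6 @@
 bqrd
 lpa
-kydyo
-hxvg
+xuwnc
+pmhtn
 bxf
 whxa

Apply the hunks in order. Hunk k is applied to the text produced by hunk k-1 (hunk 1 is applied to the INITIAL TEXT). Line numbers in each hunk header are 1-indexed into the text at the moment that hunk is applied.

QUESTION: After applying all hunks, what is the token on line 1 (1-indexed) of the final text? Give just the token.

Hunk 1: at line 2 remove [jscr,jgvrc,thv] add [wve,wit] -> 5 lines: bqrd lpa wve wit whxa
Hunk 2: at line 1 remove [wve] add [mked] -> 5 lines: bqrd lpa mked wit whxa
Hunk 3: at line 2 remove [mked,wit] add [azl,vzc,bxf] -> 6 lines: bqrd lpa azl vzc bxf whxa
Hunk 4: at line 1 remove [azl,vzc] add [btrp,hxvg] -> 6 lines: bqrd lpa btrp hxvg bxf whxa
Hunk 5: at line 2 remove [btrp] add [kydyo] -> 6 lines: bqrd lpa kydyo hxvg bxf whxa
Hunk 6: at line 1 remove [kydyo,hxvg] add [xuwnc,pmhtn] -> 6 lines: bqrd lpa xuwnc pmhtn bxf whxa
Final line 1: bqrd

Answer: bqrd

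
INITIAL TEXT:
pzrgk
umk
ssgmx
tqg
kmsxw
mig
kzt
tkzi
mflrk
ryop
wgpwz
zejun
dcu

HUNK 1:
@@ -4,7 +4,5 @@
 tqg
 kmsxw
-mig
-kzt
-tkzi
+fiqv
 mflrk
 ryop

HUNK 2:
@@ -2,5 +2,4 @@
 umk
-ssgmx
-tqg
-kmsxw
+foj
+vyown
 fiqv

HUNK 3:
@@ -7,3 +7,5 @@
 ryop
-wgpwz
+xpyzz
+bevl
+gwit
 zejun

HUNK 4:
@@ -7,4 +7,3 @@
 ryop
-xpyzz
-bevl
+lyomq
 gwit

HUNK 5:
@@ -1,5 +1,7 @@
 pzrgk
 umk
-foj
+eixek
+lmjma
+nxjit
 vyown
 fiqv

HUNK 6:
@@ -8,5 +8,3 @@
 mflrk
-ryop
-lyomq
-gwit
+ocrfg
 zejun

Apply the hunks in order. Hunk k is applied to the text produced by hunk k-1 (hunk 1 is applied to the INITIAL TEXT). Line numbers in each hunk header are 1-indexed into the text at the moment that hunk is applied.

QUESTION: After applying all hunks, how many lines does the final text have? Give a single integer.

Answer: 11

Derivation:
Hunk 1: at line 4 remove [mig,kzt,tkzi] add [fiqv] -> 11 lines: pzrgk umk ssgmx tqg kmsxw fiqv mflrk ryop wgpwz zejun dcu
Hunk 2: at line 2 remove [ssgmx,tqg,kmsxw] add [foj,vyown] -> 10 lines: pzrgk umk foj vyown fiqv mflrk ryop wgpwz zejun dcu
Hunk 3: at line 7 remove [wgpwz] add [xpyzz,bevl,gwit] -> 12 lines: pzrgk umk foj vyown fiqv mflrk ryop xpyzz bevl gwit zejun dcu
Hunk 4: at line 7 remove [xpyzz,bevl] add [lyomq] -> 11 lines: pzrgk umk foj vyown fiqv mflrk ryop lyomq gwit zejun dcu
Hunk 5: at line 1 remove [foj] add [eixek,lmjma,nxjit] -> 13 lines: pzrgk umk eixek lmjma nxjit vyown fiqv mflrk ryop lyomq gwit zejun dcu
Hunk 6: at line 8 remove [ryop,lyomq,gwit] add [ocrfg] -> 11 lines: pzrgk umk eixek lmjma nxjit vyown fiqv mflrk ocrfg zejun dcu
Final line count: 11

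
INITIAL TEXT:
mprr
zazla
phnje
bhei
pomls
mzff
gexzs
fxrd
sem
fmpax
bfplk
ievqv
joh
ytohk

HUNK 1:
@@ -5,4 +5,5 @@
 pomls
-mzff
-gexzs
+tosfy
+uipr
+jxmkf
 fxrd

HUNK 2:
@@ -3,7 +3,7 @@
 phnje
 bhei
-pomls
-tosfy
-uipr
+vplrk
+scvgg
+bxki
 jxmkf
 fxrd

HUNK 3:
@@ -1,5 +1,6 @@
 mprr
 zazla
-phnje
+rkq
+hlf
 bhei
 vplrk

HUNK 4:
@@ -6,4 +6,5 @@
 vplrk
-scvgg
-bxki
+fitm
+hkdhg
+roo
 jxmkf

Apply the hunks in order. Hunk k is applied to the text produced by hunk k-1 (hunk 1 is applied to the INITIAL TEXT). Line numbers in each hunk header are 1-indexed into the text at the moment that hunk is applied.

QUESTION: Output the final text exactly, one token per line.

Answer: mprr
zazla
rkq
hlf
bhei
vplrk
fitm
hkdhg
roo
jxmkf
fxrd
sem
fmpax
bfplk
ievqv
joh
ytohk

Derivation:
Hunk 1: at line 5 remove [mzff,gexzs] add [tosfy,uipr,jxmkf] -> 15 lines: mprr zazla phnje bhei pomls tosfy uipr jxmkf fxrd sem fmpax bfplk ievqv joh ytohk
Hunk 2: at line 3 remove [pomls,tosfy,uipr] add [vplrk,scvgg,bxki] -> 15 lines: mprr zazla phnje bhei vplrk scvgg bxki jxmkf fxrd sem fmpax bfplk ievqv joh ytohk
Hunk 3: at line 1 remove [phnje] add [rkq,hlf] -> 16 lines: mprr zazla rkq hlf bhei vplrk scvgg bxki jxmkf fxrd sem fmpax bfplk ievqv joh ytohk
Hunk 4: at line 6 remove [scvgg,bxki] add [fitm,hkdhg,roo] -> 17 lines: mprr zazla rkq hlf bhei vplrk fitm hkdhg roo jxmkf fxrd sem fmpax bfplk ievqv joh ytohk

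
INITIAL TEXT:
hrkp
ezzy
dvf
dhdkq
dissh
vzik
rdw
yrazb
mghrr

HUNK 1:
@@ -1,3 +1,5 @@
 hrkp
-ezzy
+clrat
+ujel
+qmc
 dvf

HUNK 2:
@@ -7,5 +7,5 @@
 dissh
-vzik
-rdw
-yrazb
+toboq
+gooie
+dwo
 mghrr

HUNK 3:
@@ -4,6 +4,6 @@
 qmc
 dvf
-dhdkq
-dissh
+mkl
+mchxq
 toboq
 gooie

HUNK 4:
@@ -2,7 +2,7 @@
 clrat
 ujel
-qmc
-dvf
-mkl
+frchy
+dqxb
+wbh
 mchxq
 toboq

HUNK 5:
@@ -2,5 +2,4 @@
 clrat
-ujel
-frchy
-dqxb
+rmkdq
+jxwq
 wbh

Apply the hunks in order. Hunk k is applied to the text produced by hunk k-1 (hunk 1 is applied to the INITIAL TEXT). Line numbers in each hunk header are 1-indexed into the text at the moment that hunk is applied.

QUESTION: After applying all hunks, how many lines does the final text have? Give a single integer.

Hunk 1: at line 1 remove [ezzy] add [clrat,ujel,qmc] -> 11 lines: hrkp clrat ujel qmc dvf dhdkq dissh vzik rdw yrazb mghrr
Hunk 2: at line 7 remove [vzik,rdw,yrazb] add [toboq,gooie,dwo] -> 11 lines: hrkp clrat ujel qmc dvf dhdkq dissh toboq gooie dwo mghrr
Hunk 3: at line 4 remove [dhdkq,dissh] add [mkl,mchxq] -> 11 lines: hrkp clrat ujel qmc dvf mkl mchxq toboq gooie dwo mghrr
Hunk 4: at line 2 remove [qmc,dvf,mkl] add [frchy,dqxb,wbh] -> 11 lines: hrkp clrat ujel frchy dqxb wbh mchxq toboq gooie dwo mghrr
Hunk 5: at line 2 remove [ujel,frchy,dqxb] add [rmkdq,jxwq] -> 10 lines: hrkp clrat rmkdq jxwq wbh mchxq toboq gooie dwo mghrr
Final line count: 10

Answer: 10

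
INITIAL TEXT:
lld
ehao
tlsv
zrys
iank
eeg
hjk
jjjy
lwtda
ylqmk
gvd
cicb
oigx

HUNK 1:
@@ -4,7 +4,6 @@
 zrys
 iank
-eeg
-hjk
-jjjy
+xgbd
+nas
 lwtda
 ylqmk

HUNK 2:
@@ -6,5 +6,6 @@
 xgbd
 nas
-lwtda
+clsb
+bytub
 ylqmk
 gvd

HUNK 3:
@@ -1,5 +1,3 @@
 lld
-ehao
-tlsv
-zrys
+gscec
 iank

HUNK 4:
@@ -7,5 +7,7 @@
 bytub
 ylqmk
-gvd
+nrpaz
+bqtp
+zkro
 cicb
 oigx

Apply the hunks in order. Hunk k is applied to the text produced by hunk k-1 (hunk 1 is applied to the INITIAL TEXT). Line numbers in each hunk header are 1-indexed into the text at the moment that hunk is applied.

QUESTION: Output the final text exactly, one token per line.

Hunk 1: at line 4 remove [eeg,hjk,jjjy] add [xgbd,nas] -> 12 lines: lld ehao tlsv zrys iank xgbd nas lwtda ylqmk gvd cicb oigx
Hunk 2: at line 6 remove [lwtda] add [clsb,bytub] -> 13 lines: lld ehao tlsv zrys iank xgbd nas clsb bytub ylqmk gvd cicb oigx
Hunk 3: at line 1 remove [ehao,tlsv,zrys] add [gscec] -> 11 lines: lld gscec iank xgbd nas clsb bytub ylqmk gvd cicb oigx
Hunk 4: at line 7 remove [gvd] add [nrpaz,bqtp,zkro] -> 13 lines: lld gscec iank xgbd nas clsb bytub ylqmk nrpaz bqtp zkro cicb oigx

Answer: lld
gscec
iank
xgbd
nas
clsb
bytub
ylqmk
nrpaz
bqtp
zkro
cicb
oigx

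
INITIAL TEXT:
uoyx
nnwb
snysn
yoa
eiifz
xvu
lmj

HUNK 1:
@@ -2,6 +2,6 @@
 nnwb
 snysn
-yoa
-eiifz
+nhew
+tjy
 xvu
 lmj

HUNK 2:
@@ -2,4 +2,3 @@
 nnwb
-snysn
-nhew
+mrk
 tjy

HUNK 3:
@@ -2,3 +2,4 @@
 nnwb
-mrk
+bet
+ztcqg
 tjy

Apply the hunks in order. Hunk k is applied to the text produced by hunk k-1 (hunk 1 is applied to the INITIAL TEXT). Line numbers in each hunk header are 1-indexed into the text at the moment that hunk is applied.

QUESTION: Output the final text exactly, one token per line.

Hunk 1: at line 2 remove [yoa,eiifz] add [nhew,tjy] -> 7 lines: uoyx nnwb snysn nhew tjy xvu lmj
Hunk 2: at line 2 remove [snysn,nhew] add [mrk] -> 6 lines: uoyx nnwb mrk tjy xvu lmj
Hunk 3: at line 2 remove [mrk] add [bet,ztcqg] -> 7 lines: uoyx nnwb bet ztcqg tjy xvu lmj

Answer: uoyx
nnwb
bet
ztcqg
tjy
xvu
lmj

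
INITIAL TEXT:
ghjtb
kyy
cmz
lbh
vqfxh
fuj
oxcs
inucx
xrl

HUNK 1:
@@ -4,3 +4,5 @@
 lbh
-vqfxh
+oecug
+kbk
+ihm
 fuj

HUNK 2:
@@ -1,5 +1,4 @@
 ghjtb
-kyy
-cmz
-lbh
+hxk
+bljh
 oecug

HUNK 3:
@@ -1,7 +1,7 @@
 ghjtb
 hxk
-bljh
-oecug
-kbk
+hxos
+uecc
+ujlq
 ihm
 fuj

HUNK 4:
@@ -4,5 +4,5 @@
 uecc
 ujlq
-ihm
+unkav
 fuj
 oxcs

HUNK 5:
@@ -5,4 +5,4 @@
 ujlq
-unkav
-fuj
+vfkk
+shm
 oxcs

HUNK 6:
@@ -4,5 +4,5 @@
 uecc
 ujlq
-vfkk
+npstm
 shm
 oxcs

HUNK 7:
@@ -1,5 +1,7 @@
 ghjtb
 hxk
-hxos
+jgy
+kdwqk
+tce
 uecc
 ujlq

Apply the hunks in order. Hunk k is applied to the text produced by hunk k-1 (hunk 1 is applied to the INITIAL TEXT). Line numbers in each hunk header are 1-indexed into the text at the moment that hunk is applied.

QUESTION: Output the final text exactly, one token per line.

Hunk 1: at line 4 remove [vqfxh] add [oecug,kbk,ihm] -> 11 lines: ghjtb kyy cmz lbh oecug kbk ihm fuj oxcs inucx xrl
Hunk 2: at line 1 remove [kyy,cmz,lbh] add [hxk,bljh] -> 10 lines: ghjtb hxk bljh oecug kbk ihm fuj oxcs inucx xrl
Hunk 3: at line 1 remove [bljh,oecug,kbk] add [hxos,uecc,ujlq] -> 10 lines: ghjtb hxk hxos uecc ujlq ihm fuj oxcs inucx xrl
Hunk 4: at line 4 remove [ihm] add [unkav] -> 10 lines: ghjtb hxk hxos uecc ujlq unkav fuj oxcs inucx xrl
Hunk 5: at line 5 remove [unkav,fuj] add [vfkk,shm] -> 10 lines: ghjtb hxk hxos uecc ujlq vfkk shm oxcs inucx xrl
Hunk 6: at line 4 remove [vfkk] add [npstm] -> 10 lines: ghjtb hxk hxos uecc ujlq npstm shm oxcs inucx xrl
Hunk 7: at line 1 remove [hxos] add [jgy,kdwqk,tce] -> 12 lines: ghjtb hxk jgy kdwqk tce uecc ujlq npstm shm oxcs inucx xrl

Answer: ghjtb
hxk
jgy
kdwqk
tce
uecc
ujlq
npstm
shm
oxcs
inucx
xrl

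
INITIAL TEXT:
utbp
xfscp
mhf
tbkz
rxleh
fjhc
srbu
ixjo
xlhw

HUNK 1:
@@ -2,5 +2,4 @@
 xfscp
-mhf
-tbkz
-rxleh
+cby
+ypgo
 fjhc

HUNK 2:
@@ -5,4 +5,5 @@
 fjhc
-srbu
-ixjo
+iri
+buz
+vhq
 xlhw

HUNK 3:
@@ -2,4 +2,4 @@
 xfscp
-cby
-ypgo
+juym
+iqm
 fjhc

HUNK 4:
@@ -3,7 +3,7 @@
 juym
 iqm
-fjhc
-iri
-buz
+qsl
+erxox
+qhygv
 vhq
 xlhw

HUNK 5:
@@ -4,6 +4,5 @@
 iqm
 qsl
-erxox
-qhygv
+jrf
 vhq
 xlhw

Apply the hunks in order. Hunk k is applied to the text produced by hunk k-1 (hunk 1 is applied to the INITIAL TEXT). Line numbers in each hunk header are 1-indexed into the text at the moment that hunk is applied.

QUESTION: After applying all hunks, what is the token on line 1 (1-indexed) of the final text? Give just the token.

Hunk 1: at line 2 remove [mhf,tbkz,rxleh] add [cby,ypgo] -> 8 lines: utbp xfscp cby ypgo fjhc srbu ixjo xlhw
Hunk 2: at line 5 remove [srbu,ixjo] add [iri,buz,vhq] -> 9 lines: utbp xfscp cby ypgo fjhc iri buz vhq xlhw
Hunk 3: at line 2 remove [cby,ypgo] add [juym,iqm] -> 9 lines: utbp xfscp juym iqm fjhc iri buz vhq xlhw
Hunk 4: at line 3 remove [fjhc,iri,buz] add [qsl,erxox,qhygv] -> 9 lines: utbp xfscp juym iqm qsl erxox qhygv vhq xlhw
Hunk 5: at line 4 remove [erxox,qhygv] add [jrf] -> 8 lines: utbp xfscp juym iqm qsl jrf vhq xlhw
Final line 1: utbp

Answer: utbp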